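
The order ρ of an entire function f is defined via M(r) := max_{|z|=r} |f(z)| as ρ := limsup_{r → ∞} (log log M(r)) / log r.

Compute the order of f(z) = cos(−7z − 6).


cos(w) is a linear combination of e^{iw} and e^{−iw} (or e^w, e^{−w} in the hyperbolic case), so |cos(w)| ≤ e^{|w|}. With w = −7z − 6, |w| ≤ 7|z| + 6 = 7r + 6 on |z| = r, giving M(r) ≤ e^{7r + 6}, so ρ ≤ 1. On a suitable ray (z = it for sin/cos; z = t for sinh/cosh, t real → ∞), |cos(−7z − 6)| grows like e^{7|t|}/2, so ρ ≥ 1. Hence ρ = 1.
Therefore ρ = 1.

Order ρ = 1.


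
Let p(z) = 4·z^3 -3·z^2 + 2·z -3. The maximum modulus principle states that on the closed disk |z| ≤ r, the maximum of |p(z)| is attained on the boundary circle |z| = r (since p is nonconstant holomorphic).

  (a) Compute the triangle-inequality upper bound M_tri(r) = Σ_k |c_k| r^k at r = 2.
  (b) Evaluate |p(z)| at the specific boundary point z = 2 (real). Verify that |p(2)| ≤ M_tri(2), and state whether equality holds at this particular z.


Coefficients: c_0 = -3, c_1 = 2, c_2 = -3, c_3 = 4. Radius r = 2.
Part (a). Triangle bound: M_tri(r) = Σ_k |c_k| r^k
  = |-3|·2^0 + |2|·2^1 + |-3|·2^2 + |4|·2^3
  = 3 + 4 + 12 + 32 = 51.
This bounds M(r) := max_{|z|=r} |p(z)| from above; equality holds iff all terms c_k z^k can be made to align in phase at a single z on |z|=r.
Part (b). At z = 2 (real, on the circle |z| = r):
  p(2) = (-3)·2^0 + (2)·2^1 + (-3)·2^2 + (4)·2^3 = 21.
  |p(2)| = 21.
Check: |p(2)| = 21 ≤ 51 = M_tri(2). ✓ Equality does not hold at z = 2 (the coefficients have mixed signs, so the terms do not all align in phase there).

M_tri(2) = 51; |p(2)| = 21; equality at z=2: no.


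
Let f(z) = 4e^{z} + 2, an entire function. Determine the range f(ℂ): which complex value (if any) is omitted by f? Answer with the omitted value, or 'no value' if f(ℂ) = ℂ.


Little Picard bounds the complement of f(ℂ) to at most one point.
e^{z} is never zero on ℂ, so 4·e^{z} takes every value in ℂ ∖ {0}. Adding 2 shifts the range to ℂ ∖ {2}. Thus f omits exactly the value 2.

Omitted value: 2.


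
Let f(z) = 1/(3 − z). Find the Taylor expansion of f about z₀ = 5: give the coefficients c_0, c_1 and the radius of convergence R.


Let w = z − z₀, so z = z₀ + w.
Then 3 − z = 3 − (z₀ + w) = (3 − z₀) − w = -2 − w.
f(z) = 1/(-2 − w) = (1/(-2)) · 1/(1 − w/(-2)) = Σ_{n≥0} w^n / (-2)^(n+1).
So c_n = 1/(-2)^(n+1):
  c_0 = 1/(-2)^1 = -1/2.
  c_1 = 1/(-2)^2 = 1/4.
The series is valid for |w/d| < 1, i.e. |z − z₀| < |d|.
Radius of convergence: R = |3 − z₀| = |-2| = 2 (distance from z₀ to the singularity z = 3).

c_0 = -1/2, c_1 = 1/4; R = 2.


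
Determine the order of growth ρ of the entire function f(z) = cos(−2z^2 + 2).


Write cos(w) = (e^{iw} ± e^{−iw})/(2 or 2i), so |cos(w)| ≤ e^{|w|}. With w = −2z^2 + 2, |w| ≤ 2r^2 + 2 on |z|=r, giving M(r) ≤ e^{2r^2 + 2} and ρ ≤ 2. For the lower bound, choose z on |z|=r with -2z^2 purely imaginary of modulus 2r^2; then |cos(−2z^2 + 2)| grows like e^{2r^2}/2, so ρ ≥ 2. Hence ρ = 2.
Therefore ρ = 2.

Order ρ = 2.


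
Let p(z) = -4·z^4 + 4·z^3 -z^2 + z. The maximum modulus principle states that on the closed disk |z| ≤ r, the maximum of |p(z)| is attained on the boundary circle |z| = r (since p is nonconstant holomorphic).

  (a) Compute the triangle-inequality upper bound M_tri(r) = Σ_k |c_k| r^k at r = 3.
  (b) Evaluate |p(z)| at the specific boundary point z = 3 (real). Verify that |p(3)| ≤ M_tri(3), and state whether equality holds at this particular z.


Coefficients: c_0 = 0, c_1 = 1, c_2 = -1, c_3 = 4, c_4 = -4. Radius r = 3.
Part (a). Triangle bound: M_tri(r) = Σ_k |c_k| r^k
  = |0|·3^0 + |1|·3^1 + |-1|·3^2 + |4|·3^3 + |-4|·3^4
  = 0 + 3 + 9 + 108 + 324 = 444.
This bounds M(r) := max_{|z|=r} |p(z)| from above; equality holds iff all terms c_k z^k can be made to align in phase at a single z on |z|=r.
Part (b). At z = 3 (real, on the circle |z| = r):
  p(3) = (0)·3^0 + (1)·3^1 + (-1)·3^2 + (4)·3^3 + (-4)·3^4 = -222.
  |p(3)| = 222.
Check: |p(3)| = 222 ≤ 444 = M_tri(3). ✓ Equality does not hold at z = 3 (the coefficients have mixed signs, so the terms do not all align in phase there).

M_tri(3) = 444; |p(3)| = 222; equality at z=3: no.


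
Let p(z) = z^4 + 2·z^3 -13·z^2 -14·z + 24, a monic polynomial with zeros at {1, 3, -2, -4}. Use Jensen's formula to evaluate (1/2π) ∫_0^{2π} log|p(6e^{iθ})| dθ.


Zeros: -4, -2, 1, 3; r = 6.
Inside |z| < r: -4, -2, 1, 3. Outside (|z| ≥ r): ∅.
p(0) = 24, so log|p(0)| = log(24) = 3.1781.
Apply Jensen: I(r) = log|p(0)| + Σ_k log(r/|z_k|), summed over zeros inside |z| < r.
  log(r/|z_k|) for z_k = 1: log(6/1) = 1.7918
  log(r/|z_k|) for z_k = 3: log(6/3) = 0.6931
  log(r/|z_k|) for z_k = -2: log(6/2) = 1.0986
  log(r/|z_k|) for z_k = -4: log(6/4) = 0.4055
Sum over inside zeros: 3.9890.
I(r) = log|p(0)| + (inside sum) = 3.1781 + 3.9890 = 7.1670.
Closed form (all zeros inside, monic): I(r) = n·log(r) = 4·log(6) = 7.1670. ✓

I(r) ≈ 7.1670.


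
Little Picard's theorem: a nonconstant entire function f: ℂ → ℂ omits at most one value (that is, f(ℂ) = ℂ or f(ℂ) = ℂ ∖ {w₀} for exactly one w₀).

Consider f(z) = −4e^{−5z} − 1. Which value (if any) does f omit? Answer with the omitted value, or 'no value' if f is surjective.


Little Picard bounds the complement of f(ℂ) to at most one point.
e^{−5z} is never zero on ℂ, so -4·e^{−5z} takes every value in ℂ ∖ {0}. Adding -1 shifts the range to ℂ ∖ {-1}. Thus f omits exactly the value -1.

Omitted value: -1.


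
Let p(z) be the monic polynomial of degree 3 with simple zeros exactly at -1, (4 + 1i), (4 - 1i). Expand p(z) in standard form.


The polynomial is p(z) = ∏_{α ∈ S} (z − α), where S = {-1, (4 + 1i), (4 - 1i)}.
Expanding the product yields: p(z) = z^3 -7·z^2 + 9·z + 17.
Note conjugate pairs combine to real quadratics: (z − (4+1i))(z − (4−1i)) = z² − 8z + 17.
The resulting polynomial has degree 3 and real coefficients as required.

p(z) = z^3 -7·z^2 + 9·z + 17.


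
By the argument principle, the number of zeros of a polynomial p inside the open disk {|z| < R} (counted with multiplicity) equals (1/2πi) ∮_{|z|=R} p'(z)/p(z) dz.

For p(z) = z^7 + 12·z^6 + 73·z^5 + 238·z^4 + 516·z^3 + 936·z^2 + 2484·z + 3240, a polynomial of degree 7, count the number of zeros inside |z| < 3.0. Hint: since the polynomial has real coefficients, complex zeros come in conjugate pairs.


The zeros of p are: (-3 + 3i), (-3 - 3i), (-3 + 3i), (-3 - 3i), (1 + 2i), (1 - 2i), -2.
Their magnitudes are: 4.243, 4.243, 4.243, 4.243, 2.236, 2.236, 2.
Zeros with |z| < R = 3.0: (1 + 2i), (1 - 2i), -2.
Count = 3.
By the argument principle, (1/2πi) ∮_{|z|=R} p'(z)/p(z) dz equals exactly this count.

Number of zeros inside |z| < 3.0: 3.


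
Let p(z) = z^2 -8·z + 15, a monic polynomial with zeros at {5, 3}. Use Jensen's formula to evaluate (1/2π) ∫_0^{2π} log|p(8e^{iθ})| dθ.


Zeros: 3, 5; r = 8.
Inside |z| < r: 3, 5. Outside (|z| ≥ r): ∅.
p(0) = 15, so log|p(0)| = log(15) = 2.7081.
Apply Jensen: I(r) = log|p(0)| + Σ_k log(r/|z_k|), summed over zeros inside |z| < r.
  log(r/|z_k|) for z_k = 5: log(8/5) = 0.4700
  log(r/|z_k|) for z_k = 3: log(8/3) = 0.9808
Sum over inside zeros: 1.4508.
I(r) = log|p(0)| + (inside sum) = 2.7081 + 1.4508 = 4.1589.
Closed form (all zeros inside, monic): I(r) = n·log(r) = 2·log(8) = 4.1589. ✓

I(r) ≈ 4.1589.


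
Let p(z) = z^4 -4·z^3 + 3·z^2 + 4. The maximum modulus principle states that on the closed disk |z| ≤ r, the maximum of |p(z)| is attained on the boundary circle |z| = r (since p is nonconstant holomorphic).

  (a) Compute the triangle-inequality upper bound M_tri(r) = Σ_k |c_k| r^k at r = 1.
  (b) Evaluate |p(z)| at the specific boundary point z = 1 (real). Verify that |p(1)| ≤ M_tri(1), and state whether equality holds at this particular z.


Coefficients: c_0 = 4, c_1 = 0, c_2 = 3, c_3 = -4, c_4 = 1. Radius r = 1.
Part (a). Triangle bound: M_tri(r) = Σ_k |c_k| r^k
  = |4|·1^0 + |0|·1^1 + |3|·1^2 + |-4|·1^3 + |1|·1^4
  = 4 + 0 + 3 + 4 + 1 = 12.
This bounds M(r) := max_{|z|=r} |p(z)| from above; equality holds iff all terms c_k z^k can be made to align in phase at a single z on |z|=r.
Part (b). At z = 1 (real, on the circle |z| = r):
  p(1) = (4)·1^0 + (0)·1^1 + (3)·1^2 + (-4)·1^3 + (1)·1^4 = 4.
  |p(1)| = 4.
Check: |p(1)| = 4 ≤ 12 = M_tri(1). ✓ Equality does not hold at z = 1 (the coefficients have mixed signs, so the terms do not all align in phase there).

M_tri(1) = 12; |p(1)| = 4; equality at z=1: no.


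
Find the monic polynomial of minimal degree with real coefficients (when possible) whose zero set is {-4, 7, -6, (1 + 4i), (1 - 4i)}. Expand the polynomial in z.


The polynomial is p(z) = ∏_{α ∈ S} (z − α), where S = {-4, 7, -6, (1 + 4i), (1 - 4i)}.
Expanding the product yields: p(z) = z^5 + z^4 -35·z^3 -25·z^2 -446·z -2856.
Note conjugate pairs combine to real quadratics: (z − (1+4i))(z − (1−4i)) = z² − 2z + 17.
The resulting polynomial has degree 5 and real coefficients as required.

p(z) = z^5 + z^4 -35·z^3 -25·z^2 -446·z -2856.


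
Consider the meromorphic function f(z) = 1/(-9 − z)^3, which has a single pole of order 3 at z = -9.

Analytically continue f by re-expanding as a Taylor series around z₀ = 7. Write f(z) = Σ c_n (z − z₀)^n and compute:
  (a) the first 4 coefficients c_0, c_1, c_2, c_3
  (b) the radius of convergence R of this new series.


Let w = z − z₀, so z = z₀ + w.
Then -9 − z = -9 − (z₀ + w) = (-9 − z₀) − w = -16 − w.
f(z) = 1/(-16 − w)^3 = (1/(-16)^3) · (1 − w/(-16))^{−3}.
By the binomial series (1−u)^{−3} = Σ_{n≥0} C(n+2, 2) u^n for |u|<1, with u = w/(-16):
  c_n = C(n+2, 2) / (-16)^(n+3).
  c_0 = 1/(-16)^3 = -1/4096.
  c_1 = 3/(-16)^4 = 3/65536.
  c_2 = 6/(-16)^5 = -3/524288.
  c_3 = 10/(-16)^6 = 5/8388608.
The series is valid for |w/d| < 1, i.e. |z − z₀| < |d|.
Radius of convergence: R = |-9 − z₀| = |-16| = 16 (distance from z₀ to the singularity z = -9).

c_0 = -1/4096, c_1 = 3/65536, c_2 = -3/524288, c_3 = 5/8388608; R = 16.


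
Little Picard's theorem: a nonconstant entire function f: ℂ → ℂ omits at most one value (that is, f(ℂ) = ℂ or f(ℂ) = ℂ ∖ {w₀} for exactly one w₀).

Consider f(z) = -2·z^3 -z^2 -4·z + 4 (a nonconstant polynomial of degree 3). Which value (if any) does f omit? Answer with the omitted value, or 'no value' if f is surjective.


Little Picard bounds the complement of f(ℂ) to at most one point.
For every w ∈ ℂ, the equation p(z) − w = 0 is a nonconstant polynomial in z and hence has at least one root by the fundamental theorem of algebra. So p is surjective onto ℂ, omitting no value.

Omitted value: no value.


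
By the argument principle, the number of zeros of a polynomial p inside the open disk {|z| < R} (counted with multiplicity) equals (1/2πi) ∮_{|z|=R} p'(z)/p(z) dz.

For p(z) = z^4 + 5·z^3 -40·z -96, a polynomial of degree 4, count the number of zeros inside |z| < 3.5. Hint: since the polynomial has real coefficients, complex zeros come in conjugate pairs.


The zeros of p are: -4, (-2 + 2i), (-2 - 2i), 3.
Their magnitudes are: 4, 2.828, 2.828, 3.
Zeros with |z| < R = 3.5: (-2 + 2i), (-2 - 2i), 3.
Count = 3.
By the argument principle, (1/2πi) ∮_{|z|=R} p'(z)/p(z) dz equals exactly this count.

Number of zeros inside |z| < 3.5: 3.


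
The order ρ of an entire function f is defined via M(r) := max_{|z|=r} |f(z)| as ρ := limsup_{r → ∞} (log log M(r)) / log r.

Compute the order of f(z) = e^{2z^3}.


|e^{2z^3}| = e^{Re(2·z^3) + 0} ≤ e^{2|z|^3 + 0} = e^{2r^3 + 0} on |z| = r, so ρ ≤ 3. Choosing z on |z|=r so that 2·z^3 is real positive (always possible by picking arg z appropriately) gives |f(z)| = e^{2r^3 + 0}, matching the bound. The additive constant 0 does not affect log log M(r) ~ 3·log r. Hence ρ = 3.
Therefore ρ = 3.

Order ρ = 3.


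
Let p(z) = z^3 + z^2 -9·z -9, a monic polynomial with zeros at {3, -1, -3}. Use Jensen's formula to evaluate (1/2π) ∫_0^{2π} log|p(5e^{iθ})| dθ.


Zeros: -3, -1, 3; r = 5.
Inside |z| < r: -3, -1, 3. Outside (|z| ≥ r): ∅.
p(0) = -9, so log|p(0)| = log(9) = 2.1972.
Apply Jensen: I(r) = log|p(0)| + Σ_k log(r/|z_k|), summed over zeros inside |z| < r.
  log(r/|z_k|) for z_k = 3: log(5/3) = 0.5108
  log(r/|z_k|) for z_k = -1: log(5/1) = 1.6094
  log(r/|z_k|) for z_k = -3: log(5/3) = 0.5108
Sum over inside zeros: 2.6311.
I(r) = log|p(0)| + (inside sum) = 2.1972 + 2.6311 = 4.8283.
Closed form (all zeros inside, monic): I(r) = n·log(r) = 3·log(5) = 4.8283. ✓

I(r) ≈ 4.8283.


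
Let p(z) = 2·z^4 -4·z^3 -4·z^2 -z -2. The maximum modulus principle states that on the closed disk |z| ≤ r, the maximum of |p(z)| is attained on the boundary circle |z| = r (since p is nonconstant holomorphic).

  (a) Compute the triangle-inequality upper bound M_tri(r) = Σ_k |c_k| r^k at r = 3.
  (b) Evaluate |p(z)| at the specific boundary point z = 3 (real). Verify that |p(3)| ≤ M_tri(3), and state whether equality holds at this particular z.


Coefficients: c_0 = -2, c_1 = -1, c_2 = -4, c_3 = -4, c_4 = 2. Radius r = 3.
Part (a). Triangle bound: M_tri(r) = Σ_k |c_k| r^k
  = |-2|·3^0 + |-1|·3^1 + |-4|·3^2 + |-4|·3^3 + |2|·3^4
  = 2 + 3 + 36 + 108 + 162 = 311.
This bounds M(r) := max_{|z|=r} |p(z)| from above; equality holds iff all terms c_k z^k can be made to align in phase at a single z on |z|=r.
Part (b). At z = 3 (real, on the circle |z| = r):
  p(3) = (-2)·3^0 + (-1)·3^1 + (-4)·3^2 + (-4)·3^3 + (2)·3^4 = 13.
  |p(3)| = 13.
Check: |p(3)| = 13 ≤ 311 = M_tri(3). ✓ Equality does not hold at z = 3 (the coefficients have mixed signs, so the terms do not all align in phase there).

M_tri(3) = 311; |p(3)| = 13; equality at z=3: no.


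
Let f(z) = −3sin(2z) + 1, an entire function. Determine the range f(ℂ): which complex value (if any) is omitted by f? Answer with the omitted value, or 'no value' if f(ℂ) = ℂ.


Little Picard bounds the complement of f(ℂ) to at most one point.
sin is entire and surjective onto ℂ: for every w ∈ ℂ, sin(ζ) = w has a solution ζ ∈ ℂ (e.g., via the complex inverse arcsin). With ζ = 2z this gives z = ζ/(2). Then -3·sin(2z) takes every value in -3·ℂ = ℂ, and adding 1 is a bijection of ℂ. So f is surjective and omits no value. (Note: only on the real line is sin bounded by [−1, 1].)

Omitted value: no value.


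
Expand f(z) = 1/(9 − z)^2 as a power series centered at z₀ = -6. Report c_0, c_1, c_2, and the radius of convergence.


Let w = z − z₀, so z = z₀ + w.
Then 9 − z = 9 − (z₀ + w) = (9 − z₀) − w = 15 − w.
f(z) = 1/(15 − w)^2 = (1/(15)^2) · (1 − w/(15))^{−2}.
By the binomial series (1−u)^{−2} = Σ_{n≥0} C(n+1, 1) u^n for |u|<1, with u = w/(15):
  c_n = C(n+1, 1) / (15)^(n+2).
  c_0 = 1/(15)^2 = 1/225.
  c_1 = 2/(15)^3 = 2/3375.
  c_2 = 3/(15)^4 = 1/16875.
The series is valid for |w/d| < 1, i.e. |z − z₀| < |d|.
Radius of convergence: R = |9 − z₀| = |15| = 15 (distance from z₀ to the singularity z = 9).

c_0 = 1/225, c_1 = 2/3375, c_2 = 1/16875; R = 15.


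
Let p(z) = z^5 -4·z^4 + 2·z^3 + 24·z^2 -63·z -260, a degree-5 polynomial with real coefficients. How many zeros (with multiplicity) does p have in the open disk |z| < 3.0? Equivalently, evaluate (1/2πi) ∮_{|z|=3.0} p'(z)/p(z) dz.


The zeros of p are: (2 + 3i), (2 - 3i), 4, (-2 + 1i), (-2 - 1i).
Their magnitudes are: 3.606, 3.606, 4, 2.236, 2.236.
Zeros with |z| < R = 3.0: (-2 + 1i), (-2 - 1i).
Count = 2.
By the argument principle, (1/2πi) ∮_{|z|=R} p'(z)/p(z) dz equals exactly this count.

Number of zeros inside |z| < 3.0: 2.


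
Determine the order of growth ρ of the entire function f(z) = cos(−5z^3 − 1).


Write cos(w) = (e^{iw} ± e^{−iw})/(2 or 2i), so |cos(w)| ≤ e^{|w|}. With w = −5z^3 − 1, |w| ≤ 5r^3 + 1 on |z|=r, giving M(r) ≤ e^{5r^3 + 1} and ρ ≤ 3. For the lower bound, choose z on |z|=r with -5z^3 purely imaginary of modulus 5r^3; then |cos(−5z^3 − 1)| grows like e^{5r^3}/2, so ρ ≥ 3. Hence ρ = 3.
Therefore ρ = 3.

Order ρ = 3.


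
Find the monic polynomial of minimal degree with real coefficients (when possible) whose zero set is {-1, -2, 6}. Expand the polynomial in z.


The polynomial is p(z) = ∏_{α ∈ S} (z − α), where S = {-1, -2, 6}.
Expanding the product yields: p(z) = z^3 -3·z^2 -16·z -12.
The resulting polynomial has degree 3 and real coefficients as required.

p(z) = z^3 -3·z^2 -16·z -12.


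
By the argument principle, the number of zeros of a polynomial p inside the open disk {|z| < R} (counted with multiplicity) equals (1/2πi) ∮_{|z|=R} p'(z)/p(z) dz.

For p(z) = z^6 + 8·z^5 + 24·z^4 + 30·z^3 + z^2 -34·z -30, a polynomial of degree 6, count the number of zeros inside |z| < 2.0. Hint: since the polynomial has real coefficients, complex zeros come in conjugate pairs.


The zeros of p are: 1, -3, (-2 + 1i), (-2 - 1i), (-1 + 1i), (-1 - 1i).
Their magnitudes are: 1, 3, 2.236, 2.236, 1.414, 1.414.
Zeros with |z| < R = 2.0: 1, (-1 + 1i), (-1 - 1i).
Count = 3.
By the argument principle, (1/2πi) ∮_{|z|=R} p'(z)/p(z) dz equals exactly this count.

Number of zeros inside |z| < 2.0: 3.


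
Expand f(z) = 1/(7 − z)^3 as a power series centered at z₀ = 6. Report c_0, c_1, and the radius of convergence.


Let w = z − z₀, so z = z₀ + w.
Then 7 − z = 7 − (z₀ + w) = (7 − z₀) − w = 1 − w.
f(z) = 1/(1 − w)^3 = (1/(1)^3) · (1 − w/(1))^{−3}.
By the binomial series (1−u)^{−3} = Σ_{n≥0} C(n+2, 2) u^n for |u|<1, with u = w/(1):
  c_n = C(n+2, 2) / (1)^(n+3).
  c_0 = 1/(1)^3 = 1.
  c_1 = 3/(1)^4 = 3.
The series is valid for |w/d| < 1, i.e. |z − z₀| < |d|.
Radius of convergence: R = |7 − z₀| = |1| = 1 (distance from z₀ to the singularity z = 7).

c_0 = 1, c_1 = 3; R = 1.


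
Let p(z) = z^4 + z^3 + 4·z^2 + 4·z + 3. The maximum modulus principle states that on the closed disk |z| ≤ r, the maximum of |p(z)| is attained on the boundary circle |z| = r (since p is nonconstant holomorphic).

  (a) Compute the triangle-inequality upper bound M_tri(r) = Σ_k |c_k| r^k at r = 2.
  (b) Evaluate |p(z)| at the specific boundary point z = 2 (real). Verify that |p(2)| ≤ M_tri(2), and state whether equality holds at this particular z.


Coefficients: c_0 = 3, c_1 = 4, c_2 = 4, c_3 = 1, c_4 = 1. Radius r = 2.
Part (a). Triangle bound: M_tri(r) = Σ_k |c_k| r^k
  = |3|·2^0 + |4|·2^1 + |4|·2^2 + |1|·2^3 + |1|·2^4
  = 3 + 8 + 16 + 8 + 16 = 51.
This bounds M(r) := max_{|z|=r} |p(z)| from above; equality holds iff all terms c_k z^k can be made to align in phase at a single z on |z|=r.
Part (b). At z = 2 (real, on the circle |z| = r):
  p(2) = (3)·2^0 + (4)·2^1 + (4)·2^2 + (1)·2^3 + (1)·2^4 = 51.
  |p(2)| = 51.
Since all nonzero coefficients share the same sign, |p(2)| = 51 = M_tri(2); the triangle bound is attained at z = 2, so in fact M(r) = 51.

M_tri(2) = 51; |p(2)| = 51; equality at z=2: yes.


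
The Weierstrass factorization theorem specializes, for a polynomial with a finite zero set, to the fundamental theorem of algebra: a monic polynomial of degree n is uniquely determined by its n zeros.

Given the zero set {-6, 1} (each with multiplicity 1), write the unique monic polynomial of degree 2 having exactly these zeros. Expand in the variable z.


The polynomial is p(z) = ∏_{α ∈ S} (z − α), where S = {-6, 1}.
Expanding the product yields: p(z) = z^2 + 5·z -6.
The resulting polynomial has degree 2 and real coefficients as required.

p(z) = z^2 + 5·z -6.


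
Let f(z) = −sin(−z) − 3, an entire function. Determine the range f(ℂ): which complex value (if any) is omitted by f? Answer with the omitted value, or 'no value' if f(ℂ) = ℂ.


Little Picard bounds the complement of f(ℂ) to at most one point.
sin is entire and surjective onto ℂ: for every w ∈ ℂ, sin(ζ) = w has a solution ζ ∈ ℂ (e.g., via the complex inverse arcsin). With ζ = −z this gives z = ζ/(-1). Then -1·sin(−z) takes every value in -1·ℂ = ℂ, and adding -3 is a bijection of ℂ. So f is surjective and omits no value. (Note: only on the real line is sin bounded by [−1, 1].)

Omitted value: no value.


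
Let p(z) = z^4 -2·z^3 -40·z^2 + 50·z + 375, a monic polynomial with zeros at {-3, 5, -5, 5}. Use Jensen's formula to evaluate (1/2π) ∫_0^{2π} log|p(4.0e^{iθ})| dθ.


Zeros: -5, -3, 5, 5; r = 4.0.
Inside |z| < r: -3. Outside (|z| ≥ r): -5, 5, 5.
p(0) = 375, so log|p(0)| = log(375) = 5.9269.
Apply Jensen: I(r) = log|p(0)| + Σ_k log(r/|z_k|), summed over zeros inside |z| < r.
  log(r/|z_k|) for z_k = -3: log(4.0/3) = 0.2877
  Outside zeros (-5, 5, 5) contribute nothing to the Jensen sum.
Sum over inside zeros: 0.2877.
I(r) = log|p(0)| + (inside sum) = 5.9269 + 0.2877 = 6.2146.
Note: since some zeros are outside |z| ≤ r, the simplified n·log(r) form does NOT apply — only the inside zeros contribute.

I(r) ≈ 6.2146.


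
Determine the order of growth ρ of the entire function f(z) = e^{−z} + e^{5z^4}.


Each summand is entire of order 1 and 4 respectively (as in the single-exponential case). The order of a sum is at most the max of the orders, so ρ ≤ 4. For the lower bound: on |z|=r choose arg z so that 5z^4 is real positive; then |e^{5z^4}| = e^{5r^4} while |e^{-1z}| ≤ e^{1r^1} = o(e^{5r^4}). So |f| ≥ e^{5r^4}(1 − o(1)) and ρ ≥ 4. Hence ρ = max(1, 4) = 4.
Therefore ρ = 4.

Order ρ = 4.


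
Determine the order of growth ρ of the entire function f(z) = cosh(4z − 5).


cosh(w) is a linear combination of e^{iw} and e^{−iw} (or e^w, e^{−w} in the hyperbolic case), so |cosh(w)| ≤ e^{|w|}. With w = 4z − 5, |w| ≤ 4|z| + 5 = 4r + 5 on |z| = r, giving M(r) ≤ e^{4r + 5}, so ρ ≤ 1. On a suitable ray (z = it for sin/cos; z = t for sinh/cosh, t real → ∞), |cosh(4z − 5)| grows like e^{4|t|}/2, so ρ ≥ 1. Hence ρ = 1.
Therefore ρ = 1.

Order ρ = 1.


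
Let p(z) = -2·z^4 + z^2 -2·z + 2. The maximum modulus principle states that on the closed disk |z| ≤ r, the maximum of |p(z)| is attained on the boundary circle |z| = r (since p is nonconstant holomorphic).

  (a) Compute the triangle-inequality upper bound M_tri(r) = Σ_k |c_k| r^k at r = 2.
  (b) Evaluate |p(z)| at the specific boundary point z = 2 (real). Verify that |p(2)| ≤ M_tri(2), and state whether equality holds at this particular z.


Coefficients: c_0 = 2, c_1 = -2, c_2 = 1, c_3 = 0, c_4 = -2. Radius r = 2.
Part (a). Triangle bound: M_tri(r) = Σ_k |c_k| r^k
  = |2|·2^0 + |-2|·2^1 + |1|·2^2 + |0|·2^3 + |-2|·2^4
  = 2 + 4 + 4 + 0 + 32 = 42.
This bounds M(r) := max_{|z|=r} |p(z)| from above; equality holds iff all terms c_k z^k can be made to align in phase at a single z on |z|=r.
Part (b). At z = 2 (real, on the circle |z| = r):
  p(2) = (2)·2^0 + (-2)·2^1 + (1)·2^2 + (0)·2^3 + (-2)·2^4 = -30.
  |p(2)| = 30.
Check: |p(2)| = 30 ≤ 42 = M_tri(2). ✓ Equality does not hold at z = 2 (the coefficients have mixed signs, so the terms do not all align in phase there).

M_tri(2) = 42; |p(2)| = 30; equality at z=2: no.


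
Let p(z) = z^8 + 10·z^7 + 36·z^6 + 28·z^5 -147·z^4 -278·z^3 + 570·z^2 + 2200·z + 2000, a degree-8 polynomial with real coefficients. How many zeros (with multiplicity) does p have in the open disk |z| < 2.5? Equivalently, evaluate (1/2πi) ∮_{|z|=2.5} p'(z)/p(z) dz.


The zeros of p are: (-2 + 1i), (-2 - 1i), (-2 + 2i), (-2 - 2i), (2 + 1i), (2 - 1i), (-3 + 1i), (-3 - 1i).
Their magnitudes are: 2.236, 2.236, 2.828, 2.828, 2.236, 2.236, 3.162, 3.162.
Zeros with |z| < R = 2.5: (-2 + 1i), (-2 - 1i), (2 + 1i), (2 - 1i).
Count = 4.
By the argument principle, (1/2πi) ∮_{|z|=R} p'(z)/p(z) dz equals exactly this count.

Number of zeros inside |z| < 2.5: 4.


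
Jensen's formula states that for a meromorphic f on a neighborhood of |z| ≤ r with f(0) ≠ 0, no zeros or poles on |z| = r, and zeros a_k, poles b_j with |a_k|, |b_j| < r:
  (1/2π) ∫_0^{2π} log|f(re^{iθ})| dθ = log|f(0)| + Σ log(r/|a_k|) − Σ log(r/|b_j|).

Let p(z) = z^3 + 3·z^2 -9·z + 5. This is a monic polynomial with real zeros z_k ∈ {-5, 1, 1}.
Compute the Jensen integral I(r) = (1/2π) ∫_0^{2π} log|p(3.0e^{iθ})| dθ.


Zeros: -5, 1, 1; r = 3.0.
Inside |z| < r: 1, 1. Outside (|z| ≥ r): -5.
p(0) = 5, so log|p(0)| = log(5) = 1.6094.
Apply Jensen: I(r) = log|p(0)| + Σ_k log(r/|z_k|), summed over zeros inside |z| < r.
  log(r/|z_k|) for z_k = 1: log(3.0/1) = 1.0986
  log(r/|z_k|) for z_k = 1: log(3.0/1) = 1.0986
  Outside zeros (-5) contribute nothing to the Jensen sum.
Sum over inside zeros: 2.1972.
I(r) = log|p(0)| + (inside sum) = 1.6094 + 2.1972 = 3.8067.
Note: since some zeros are outside |z| ≤ r, the simplified n·log(r) form does NOT apply — only the inside zeros contribute.

I(r) ≈ 3.8067.


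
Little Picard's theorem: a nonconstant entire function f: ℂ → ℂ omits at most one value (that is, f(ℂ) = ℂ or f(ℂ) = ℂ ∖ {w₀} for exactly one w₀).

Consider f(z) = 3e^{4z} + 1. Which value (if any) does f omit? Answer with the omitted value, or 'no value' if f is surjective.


Little Picard bounds the complement of f(ℂ) to at most one point.
e^{4z} is never zero on ℂ, so 3·e^{4z} takes every value in ℂ ∖ {0}. Adding 1 shifts the range to ℂ ∖ {1}. Thus f omits exactly the value 1.

Omitted value: 1.


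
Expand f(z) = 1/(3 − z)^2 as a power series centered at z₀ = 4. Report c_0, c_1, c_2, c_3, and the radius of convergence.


Let w = z − z₀, so z = z₀ + w.
Then 3 − z = 3 − (z₀ + w) = (3 − z₀) − w = -1 − w.
f(z) = 1/(-1 − w)^2 = (1/(-1)^2) · (1 − w/(-1))^{−2}.
By the binomial series (1−u)^{−2} = Σ_{n≥0} C(n+1, 1) u^n for |u|<1, with u = w/(-1):
  c_n = C(n+1, 1) / (-1)^(n+2).
  c_0 = 1/(-1)^2 = 1.
  c_1 = 2/(-1)^3 = -2.
  c_2 = 3/(-1)^4 = 3.
  c_3 = 4/(-1)^5 = -4.
The series is valid for |w/d| < 1, i.e. |z − z₀| < |d|.
Radius of convergence: R = |3 − z₀| = |-1| = 1 (distance from z₀ to the singularity z = 3).

c_0 = 1, c_1 = -2, c_2 = 3, c_3 = -4; R = 1.


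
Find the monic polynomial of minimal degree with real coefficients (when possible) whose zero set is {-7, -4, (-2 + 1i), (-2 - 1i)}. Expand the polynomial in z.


The polynomial is p(z) = ∏_{α ∈ S} (z − α), where S = {-7, -4, (-2 + 1i), (-2 - 1i)}.
Expanding the product yields: p(z) = z^4 + 15·z^3 + 77·z^2 + 167·z + 140.
Note conjugate pairs combine to real quadratics: (z − (-2+1i))(z − (-2−1i)) = z² + 4z + 5.
The resulting polynomial has degree 4 and real coefficients as required.

p(z) = z^4 + 15·z^3 + 77·z^2 + 167·z + 140.


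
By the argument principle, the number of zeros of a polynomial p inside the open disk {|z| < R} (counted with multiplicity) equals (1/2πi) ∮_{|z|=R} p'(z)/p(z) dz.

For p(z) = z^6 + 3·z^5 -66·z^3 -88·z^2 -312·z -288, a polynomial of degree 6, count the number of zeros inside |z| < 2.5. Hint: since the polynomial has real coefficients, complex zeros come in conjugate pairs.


The zeros of p are: (0 + 2i), (0 - 2i), 4, -1, (-3 + 3i), (-3 - 3i).
Their magnitudes are: 2, 2, 4, 1, 4.243, 4.243.
Zeros with |z| < R = 2.5: (0 + 2i), (0 - 2i), -1.
Count = 3.
By the argument principle, (1/2πi) ∮_{|z|=R} p'(z)/p(z) dz equals exactly this count.

Number of zeros inside |z| < 2.5: 3.


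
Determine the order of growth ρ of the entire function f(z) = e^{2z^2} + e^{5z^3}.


Each summand is entire of order 2 and 3 respectively (as in the single-exponential case). The order of a sum is at most the max of the orders, so ρ ≤ 3. For the lower bound: on |z|=r choose arg z so that 5z^3 is real positive; then |e^{5z^3}| = e^{5r^3} while |e^{2z^2}| ≤ e^{2r^2} = o(e^{5r^3}). So |f| ≥ e^{5r^3}(1 − o(1)) and ρ ≥ 3. Hence ρ = max(2, 3) = 3.
Therefore ρ = 3.

Order ρ = 3.


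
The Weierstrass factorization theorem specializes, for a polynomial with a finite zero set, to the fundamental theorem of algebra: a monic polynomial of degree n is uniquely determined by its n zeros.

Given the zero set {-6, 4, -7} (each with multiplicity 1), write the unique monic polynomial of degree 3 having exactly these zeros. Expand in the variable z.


The polynomial is p(z) = ∏_{α ∈ S} (z − α), where S = {-6, 4, -7}.
Expanding the product yields: p(z) = z^3 + 9·z^2 -10·z -168.
The resulting polynomial has degree 3 and real coefficients as required.

p(z) = z^3 + 9·z^2 -10·z -168.


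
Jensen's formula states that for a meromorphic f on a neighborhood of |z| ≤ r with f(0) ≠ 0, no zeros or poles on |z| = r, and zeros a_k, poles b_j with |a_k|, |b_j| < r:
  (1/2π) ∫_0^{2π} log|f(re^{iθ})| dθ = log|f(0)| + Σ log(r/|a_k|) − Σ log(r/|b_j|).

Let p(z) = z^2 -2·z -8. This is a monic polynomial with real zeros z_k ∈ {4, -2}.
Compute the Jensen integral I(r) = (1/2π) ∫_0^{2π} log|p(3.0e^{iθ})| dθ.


Zeros: -2, 4; r = 3.0.
Inside |z| < r: -2. Outside (|z| ≥ r): 4.
p(0) = -8, so log|p(0)| = log(8) = 2.0794.
Apply Jensen: I(r) = log|p(0)| + Σ_k log(r/|z_k|), summed over zeros inside |z| < r.
  log(r/|z_k|) for z_k = -2: log(3.0/2) = 0.4055
  Outside zeros (4) contribute nothing to the Jensen sum.
Sum over inside zeros: 0.4055.
I(r) = log|p(0)| + (inside sum) = 2.0794 + 0.4055 = 2.4849.
Note: since some zeros are outside |z| ≤ r, the simplified n·log(r) form does NOT apply — only the inside zeros contribute.

I(r) ≈ 2.4849.


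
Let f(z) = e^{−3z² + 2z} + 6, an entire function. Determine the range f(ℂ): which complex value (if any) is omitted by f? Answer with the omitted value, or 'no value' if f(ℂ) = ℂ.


Little Picard bounds the complement of f(ℂ) to at most one point.
The exponent g(z) = −3z² + 2z is a nonconstant polynomial, hence surjective onto ℂ. So e^{g(z)} takes every value in {e^w : w ∈ ℂ} = ℂ ∖ {0}. Adding 6 shifts the range to ℂ ∖ {6}. f omits exactly 6.

Omitted value: 6.


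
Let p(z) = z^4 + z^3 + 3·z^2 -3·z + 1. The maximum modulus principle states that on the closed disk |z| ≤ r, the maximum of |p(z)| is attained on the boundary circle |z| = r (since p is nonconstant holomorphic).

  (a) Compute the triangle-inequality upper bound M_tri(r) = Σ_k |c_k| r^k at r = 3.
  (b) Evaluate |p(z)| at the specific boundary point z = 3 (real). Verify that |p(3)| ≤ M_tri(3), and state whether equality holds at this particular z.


Coefficients: c_0 = 1, c_1 = -3, c_2 = 3, c_3 = 1, c_4 = 1. Radius r = 3.
Part (a). Triangle bound: M_tri(r) = Σ_k |c_k| r^k
  = |1|·3^0 + |-3|·3^1 + |3|·3^2 + |1|·3^3 + |1|·3^4
  = 1 + 9 + 27 + 27 + 81 = 145.
This bounds M(r) := max_{|z|=r} |p(z)| from above; equality holds iff all terms c_k z^k can be made to align in phase at a single z on |z|=r.
Part (b). At z = 3 (real, on the circle |z| = r):
  p(3) = (1)·3^0 + (-3)·3^1 + (3)·3^2 + (1)·3^3 + (1)·3^4 = 127.
  |p(3)| = 127.
Check: |p(3)| = 127 ≤ 145 = M_tri(3). ✓ Equality does not hold at z = 3 (the coefficients have mixed signs, so the terms do not all align in phase there).

M_tri(3) = 145; |p(3)| = 127; equality at z=3: no.


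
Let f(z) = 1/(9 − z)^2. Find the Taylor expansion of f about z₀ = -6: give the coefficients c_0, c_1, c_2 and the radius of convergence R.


Let w = z − z₀, so z = z₀ + w.
Then 9 − z = 9 − (z₀ + w) = (9 − z₀) − w = 15 − w.
f(z) = 1/(15 − w)^2 = (1/(15)^2) · (1 − w/(15))^{−2}.
By the binomial series (1−u)^{−2} = Σ_{n≥0} C(n+1, 1) u^n for |u|<1, with u = w/(15):
  c_n = C(n+1, 1) / (15)^(n+2).
  c_0 = 1/(15)^2 = 1/225.
  c_1 = 2/(15)^3 = 2/3375.
  c_2 = 3/(15)^4 = 1/16875.
The series is valid for |w/d| < 1, i.e. |z − z₀| < |d|.
Radius of convergence: R = |9 − z₀| = |15| = 15 (distance from z₀ to the singularity z = 9).

c_0 = 1/225, c_1 = 2/3375, c_2 = 1/16875; R = 15.


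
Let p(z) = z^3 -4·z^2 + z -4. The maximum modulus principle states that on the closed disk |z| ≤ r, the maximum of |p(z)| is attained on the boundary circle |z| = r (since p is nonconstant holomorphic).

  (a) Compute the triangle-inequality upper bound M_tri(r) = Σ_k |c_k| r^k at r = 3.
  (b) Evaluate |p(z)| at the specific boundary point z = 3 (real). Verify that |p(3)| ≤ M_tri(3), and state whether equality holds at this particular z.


Coefficients: c_0 = -4, c_1 = 1, c_2 = -4, c_3 = 1. Radius r = 3.
Part (a). Triangle bound: M_tri(r) = Σ_k |c_k| r^k
  = |-4|·3^0 + |1|·3^1 + |-4|·3^2 + |1|·3^3
  = 4 + 3 + 36 + 27 = 70.
This bounds M(r) := max_{|z|=r} |p(z)| from above; equality holds iff all terms c_k z^k can be made to align in phase at a single z on |z|=r.
Part (b). At z = 3 (real, on the circle |z| = r):
  p(3) = (-4)·3^0 + (1)·3^1 + (-4)·3^2 + (1)·3^3 = -10.
  |p(3)| = 10.
Check: |p(3)| = 10 ≤ 70 = M_tri(3). ✓ Equality does not hold at z = 3 (the coefficients have mixed signs, so the terms do not all align in phase there).

M_tri(3) = 70; |p(3)| = 10; equality at z=3: no.


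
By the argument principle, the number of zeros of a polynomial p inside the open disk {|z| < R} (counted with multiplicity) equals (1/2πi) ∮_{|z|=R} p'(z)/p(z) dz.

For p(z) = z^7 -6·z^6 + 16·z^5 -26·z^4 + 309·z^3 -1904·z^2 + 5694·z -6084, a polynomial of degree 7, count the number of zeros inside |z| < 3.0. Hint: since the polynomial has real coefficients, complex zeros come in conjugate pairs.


The zeros of p are: 2, (-3 + 3i), (-3 - 3i), (2 + 3i), (2 - 3i), (3 + 2i), (3 - 2i).
Their magnitudes are: 2, 4.243, 4.243, 3.606, 3.606, 3.606, 3.606.
Zeros with |z| < R = 3.0: 2.
Count = 1.
By the argument principle, (1/2πi) ∮_{|z|=R} p'(z)/p(z) dz equals exactly this count.

Number of zeros inside |z| < 3.0: 1.


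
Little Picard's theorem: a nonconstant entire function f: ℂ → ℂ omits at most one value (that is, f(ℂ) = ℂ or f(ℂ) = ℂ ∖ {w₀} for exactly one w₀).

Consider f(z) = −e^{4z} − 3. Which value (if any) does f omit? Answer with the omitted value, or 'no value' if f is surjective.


Little Picard bounds the complement of f(ℂ) to at most one point.
e^{4z} is never zero on ℂ, so -1·e^{4z} takes every value in ℂ ∖ {0}. Adding -3 shifts the range to ℂ ∖ {-3}. Thus f omits exactly the value -3.

Omitted value: -3.


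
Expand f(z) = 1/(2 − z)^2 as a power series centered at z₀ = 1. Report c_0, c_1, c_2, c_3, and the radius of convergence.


Let w = z − z₀, so z = z₀ + w.
Then 2 − z = 2 − (z₀ + w) = (2 − z₀) − w = 1 − w.
f(z) = 1/(1 − w)^2 = (1/(1)^2) · (1 − w/(1))^{−2}.
By the binomial series (1−u)^{−2} = Σ_{n≥0} C(n+1, 1) u^n for |u|<1, with u = w/(1):
  c_n = C(n+1, 1) / (1)^(n+2).
  c_0 = 1/(1)^2 = 1.
  c_1 = 2/(1)^3 = 2.
  c_2 = 3/(1)^4 = 3.
  c_3 = 4/(1)^5 = 4.
The series is valid for |w/d| < 1, i.e. |z − z₀| < |d|.
Radius of convergence: R = |2 − z₀| = |1| = 1 (distance from z₀ to the singularity z = 2).

c_0 = 1, c_1 = 2, c_2 = 3, c_3 = 4; R = 1.


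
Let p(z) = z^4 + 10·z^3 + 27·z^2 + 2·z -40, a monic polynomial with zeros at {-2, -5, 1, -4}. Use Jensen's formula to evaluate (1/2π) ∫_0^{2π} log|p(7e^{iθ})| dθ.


Zeros: -5, -4, -2, 1; r = 7.
Inside |z| < r: -5, -4, -2, 1. Outside (|z| ≥ r): ∅.
p(0) = -40, so log|p(0)| = log(40) = 3.6889.
Apply Jensen: I(r) = log|p(0)| + Σ_k log(r/|z_k|), summed over zeros inside |z| < r.
  log(r/|z_k|) for z_k = -2: log(7/2) = 1.2528
  log(r/|z_k|) for z_k = -5: log(7/5) = 0.3365
  log(r/|z_k|) for z_k = 1: log(7/1) = 1.9459
  log(r/|z_k|) for z_k = -4: log(7/4) = 0.5596
Sum over inside zeros: 4.0948.
I(r) = log|p(0)| + (inside sum) = 3.6889 + 4.0948 = 7.7836.
Closed form (all zeros inside, monic): I(r) = n·log(r) = 4·log(7) = 7.7836. ✓

I(r) ≈ 7.7836.


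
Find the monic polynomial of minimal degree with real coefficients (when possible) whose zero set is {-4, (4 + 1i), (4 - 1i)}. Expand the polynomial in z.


The polynomial is p(z) = ∏_{α ∈ S} (z − α), where S = {-4, (4 + 1i), (4 - 1i)}.
Expanding the product yields: p(z) = z^3 -4·z^2 -15·z + 68.
Note conjugate pairs combine to real quadratics: (z − (4+1i))(z − (4−1i)) = z² − 8z + 17.
The resulting polynomial has degree 3 and real coefficients as required.

p(z) = z^3 -4·z^2 -15·z + 68.


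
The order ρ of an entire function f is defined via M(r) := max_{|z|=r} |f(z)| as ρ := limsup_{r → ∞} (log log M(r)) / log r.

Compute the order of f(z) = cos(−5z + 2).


cos(w) is a linear combination of e^{iw} and e^{−iw} (or e^w, e^{−w} in the hyperbolic case), so |cos(w)| ≤ e^{|w|}. With w = −5z + 2, |w| ≤ 5|z| + 2 = 5r + 2 on |z| = r, giving M(r) ≤ e^{5r + 2}, so ρ ≤ 1. On a suitable ray (z = it for sin/cos; z = t for sinh/cosh, t real → ∞), |cos(−5z + 2)| grows like e^{5|t|}/2, so ρ ≥ 1. Hence ρ = 1.
Therefore ρ = 1.

Order ρ = 1.


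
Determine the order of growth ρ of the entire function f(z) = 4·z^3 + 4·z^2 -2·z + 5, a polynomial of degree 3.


|f(z)| ≤ Σ|c_k|·r^k = O(r^3) as r → ∞. Polynomial growth is O(e^{r^ε}) for every ε > 0 (since r^3/e^{r^ε} → 0), so ρ ≤ ε for all ε > 0, i.e. ρ = 0. Every nonconstant polynomial has order 0.
Therefore ρ = 0.

Order ρ = 0.


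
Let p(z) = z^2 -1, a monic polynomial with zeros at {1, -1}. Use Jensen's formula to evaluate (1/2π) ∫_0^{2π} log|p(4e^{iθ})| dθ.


Zeros: -1, 1; r = 4.
Inside |z| < r: -1, 1. Outside (|z| ≥ r): ∅.
p(0) = -1, so log|p(0)| = log(1) = 0.0000.
Apply Jensen: I(r) = log|p(0)| + Σ_k log(r/|z_k|), summed over zeros inside |z| < r.
  log(r/|z_k|) for z_k = 1: log(4/1) = 1.3863
  log(r/|z_k|) for z_k = -1: log(4/1) = 1.3863
Sum over inside zeros: 2.7726.
I(r) = log|p(0)| + (inside sum) = 0.0000 + 2.7726 = 2.7726.
Closed form (all zeros inside, monic): I(r) = n·log(r) = 2·log(4) = 2.7726. ✓

I(r) ≈ 2.7726.


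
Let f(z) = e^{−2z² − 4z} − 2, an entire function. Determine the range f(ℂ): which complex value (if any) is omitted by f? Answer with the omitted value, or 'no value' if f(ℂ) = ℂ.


Little Picard bounds the complement of f(ℂ) to at most one point.
The exponent g(z) = −2z² − 4z is a nonconstant polynomial, hence surjective onto ℂ. So e^{g(z)} takes every value in {e^w : w ∈ ℂ} = ℂ ∖ {0}. Adding -2 shifts the range to ℂ ∖ {-2}. f omits exactly -2.

Omitted value: -2.


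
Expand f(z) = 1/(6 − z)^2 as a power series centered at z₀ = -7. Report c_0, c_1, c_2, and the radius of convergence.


Let w = z − z₀, so z = z₀ + w.
Then 6 − z = 6 − (z₀ + w) = (6 − z₀) − w = 13 − w.
f(z) = 1/(13 − w)^2 = (1/(13)^2) · (1 − w/(13))^{−2}.
By the binomial series (1−u)^{−2} = Σ_{n≥0} C(n+1, 1) u^n for |u|<1, with u = w/(13):
  c_n = C(n+1, 1) / (13)^(n+2).
  c_0 = 1/(13)^2 = 1/169.
  c_1 = 2/(13)^3 = 2/2197.
  c_2 = 3/(13)^4 = 3/28561.
The series is valid for |w/d| < 1, i.e. |z − z₀| < |d|.
Radius of convergence: R = |6 − z₀| = |13| = 13 (distance from z₀ to the singularity z = 6).

c_0 = 1/169, c_1 = 2/2197, c_2 = 3/28561; R = 13.


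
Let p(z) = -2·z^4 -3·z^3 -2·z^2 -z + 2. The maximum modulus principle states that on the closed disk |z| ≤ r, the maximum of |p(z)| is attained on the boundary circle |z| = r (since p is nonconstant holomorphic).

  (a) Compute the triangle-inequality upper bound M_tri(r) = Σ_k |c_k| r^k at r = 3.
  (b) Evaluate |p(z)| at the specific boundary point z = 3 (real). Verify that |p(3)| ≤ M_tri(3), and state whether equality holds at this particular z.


Coefficients: c_0 = 2, c_1 = -1, c_2 = -2, c_3 = -3, c_4 = -2. Radius r = 3.
Part (a). Triangle bound: M_tri(r) = Σ_k |c_k| r^k
  = |2|·3^0 + |-1|·3^1 + |-2|·3^2 + |-3|·3^3 + |-2|·3^4
  = 2 + 3 + 18 + 81 + 162 = 266.
This bounds M(r) := max_{|z|=r} |p(z)| from above; equality holds iff all terms c_k z^k can be made to align in phase at a single z on |z|=r.
Part (b). At z = 3 (real, on the circle |z| = r):
  p(3) = (2)·3^0 + (-1)·3^1 + (-2)·3^2 + (-3)·3^3 + (-2)·3^4 = -262.
  |p(3)| = 262.
Check: |p(3)| = 262 ≤ 266 = M_tri(3). ✓ Equality does not hold at z = 3 (the coefficients have mixed signs, so the terms do not all align in phase there).

M_tri(3) = 266; |p(3)| = 262; equality at z=3: no.
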